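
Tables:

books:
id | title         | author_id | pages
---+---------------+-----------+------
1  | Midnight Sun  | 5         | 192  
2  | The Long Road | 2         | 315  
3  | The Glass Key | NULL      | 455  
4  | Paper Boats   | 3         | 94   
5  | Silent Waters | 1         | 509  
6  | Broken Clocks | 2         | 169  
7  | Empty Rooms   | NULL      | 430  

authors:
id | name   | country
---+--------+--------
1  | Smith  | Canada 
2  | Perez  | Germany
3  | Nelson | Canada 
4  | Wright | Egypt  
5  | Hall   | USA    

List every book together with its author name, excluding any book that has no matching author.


INNER JOIN keeps only books rows whose author_id matches an id in authors. Walk through each book:
  - book 1 (Midnight Sun): author_id=5 -> matches Hall
  - book 2 (The Long Road): author_id=2 -> matches Perez
  - book 3 (The Glass Key): author_id=NULL, no match -> dropped
  - book 4 (Paper Boats): author_id=3 -> matches Nelson
  - book 5 (Silent Waters): author_id=1 -> matches Smith
  - book 6 (Broken Clocks): author_id=2 -> matches Perez
  - book 7 (Empty Rooms): author_id=NULL, no match -> dropped
So 2 of 7 rows are dropped.

SQL:
SELECT a.title, b.name AS author
FROM books a
INNER JOIN authors b ON a.author_id = b.id

Result:
title         | author
--------------+-------
Midnight Sun  | Hall  
The Long Road | Perez 
Paper Boats   | Nelson
Silent Waters | Smith 
Broken Clocks | Perez 


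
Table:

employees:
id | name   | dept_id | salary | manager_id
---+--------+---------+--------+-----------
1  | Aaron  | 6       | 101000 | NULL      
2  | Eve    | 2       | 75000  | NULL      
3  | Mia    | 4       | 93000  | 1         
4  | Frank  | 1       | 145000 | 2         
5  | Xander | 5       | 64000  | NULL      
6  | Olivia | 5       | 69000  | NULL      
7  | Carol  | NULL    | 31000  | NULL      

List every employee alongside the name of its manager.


This is a self-join: employees is joined to a second copy of itself, matching each row's manager_id to another row's id. Use LEFT JOIN so rows with manager_id=NULL are kept.
  - employee 1 (Aaron): manager_id=NULL -> NULL
  - employee 2 (Eve): manager_id=NULL -> NULL
  - employee 3 (Mia): manager_id=1 -> Aaron
  - employee 4 (Frank): manager_id=2 -> Eve
  - employee 5 (Xander): manager_id=NULL -> NULL
  - employee 6 (Olivia): manager_id=NULL -> NULL
  - employee 7 (Carol): manager_id=NULL -> NULL

SQL:
SELECT a.name AS item, b.name AS manager
FROM employees a
LEFT JOIN employees b ON a.manager_id = b.id

Result:
item   | manager
-------+--------
Aaron  | NULL   
Eve    | NULL   
Mia    | Aaron  
Frank  | Eve    
Xander | NULL   
Olivia | NULL   
Carol  | NULL   


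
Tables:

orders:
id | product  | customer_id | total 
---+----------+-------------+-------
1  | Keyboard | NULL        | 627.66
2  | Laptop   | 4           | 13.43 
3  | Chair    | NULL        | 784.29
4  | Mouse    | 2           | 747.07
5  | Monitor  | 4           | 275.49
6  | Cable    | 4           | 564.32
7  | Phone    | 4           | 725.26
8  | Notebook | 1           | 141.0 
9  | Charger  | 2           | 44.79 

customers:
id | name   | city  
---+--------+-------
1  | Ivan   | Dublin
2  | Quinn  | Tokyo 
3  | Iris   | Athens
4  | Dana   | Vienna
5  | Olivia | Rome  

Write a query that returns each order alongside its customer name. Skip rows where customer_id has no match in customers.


INNER JOIN keeps only orders rows whose customer_id matches an id in customers. Walk through each order:
  - order 1 (Keyboard): customer_id=NULL, no match -> dropped
  - order 2 (Laptop): customer_id=4 -> matches Dana
  - order 3 (Chair): customer_id=NULL, no match -> dropped
  - order 4 (Mouse): customer_id=2 -> matches Quinn
  - order 5 (Monitor): customer_id=4 -> matches Dana
  - order 6 (Cable): customer_id=4 -> matches Dana
  - order 7 (Phone): customer_id=4 -> matches Dana
  - order 8 (Notebook): customer_id=1 -> matches Ivan
  - order 9 (Charger): customer_id=2 -> matches Quinn
So 2 of 9 rows are dropped.

SQL:
SELECT a.product, b.name AS customer
FROM orders a
INNER JOIN customers b ON a.customer_id = b.id

Result:
product  | customer
---------+---------
Laptop   | Dana    
Mouse    | Quinn   
Monitor  | Dana    
Cable    | Dana    
Phone    | Dana    
Notebook | Ivan    
Charger  | Quinn   


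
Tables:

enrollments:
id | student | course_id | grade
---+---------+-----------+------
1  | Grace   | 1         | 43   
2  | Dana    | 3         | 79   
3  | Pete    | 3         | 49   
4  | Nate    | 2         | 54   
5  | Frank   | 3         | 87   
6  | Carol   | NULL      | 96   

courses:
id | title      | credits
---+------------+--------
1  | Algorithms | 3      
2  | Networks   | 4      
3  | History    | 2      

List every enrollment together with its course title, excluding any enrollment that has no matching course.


INNER JOIN keeps only enrollments rows whose course_id matches an id in courses. Walk through each enrollment:
  - enrollment 1 (Grace): course_id=1 -> matches Algorithms
  - enrollment 2 (Dana): course_id=3 -> matches History
  - enrollment 3 (Pete): course_id=3 -> matches History
  - enrollment 4 (Nate): course_id=2 -> matches Networks
  - enrollment 5 (Frank): course_id=3 -> matches History
  - enrollment 6 (Carol): course_id=NULL, no match -> dropped
So 1 of 6 rows is dropped.

SQL:
SELECT a.student, b.title AS course
FROM enrollments a
INNER JOIN courses b ON a.course_id = b.id

Result:
student | course    
--------+-----------
Grace   | Algorithms
Dana    | History   
Pete    | History   
Nate    | Networks  
Frank   | History   


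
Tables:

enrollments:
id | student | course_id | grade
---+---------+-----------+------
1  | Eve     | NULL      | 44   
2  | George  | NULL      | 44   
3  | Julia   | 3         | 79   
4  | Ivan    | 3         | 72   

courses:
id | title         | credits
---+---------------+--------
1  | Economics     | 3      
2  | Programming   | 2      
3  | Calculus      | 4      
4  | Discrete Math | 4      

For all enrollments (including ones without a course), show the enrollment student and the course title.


LEFT JOIN keeps every row from enrollments (the left table); where course_id has no match in courses, the course columns become NULL. Walk through each enrollment:
  - enrollment 1 (Eve): course_id=NULL, no match -> kept with NULL
  - enrollment 2 (George): course_id=NULL, no match -> kept with NULL
  - enrollment 3 (Julia): course_id=3 -> matches Calculus
  - enrollment 4 (Ivan): course_id=3 -> matches Calculus
All 4 rows appear; 2 have NULL course.

SQL:
SELECT a.student, b.title AS course
FROM enrollments a
LEFT JOIN courses b ON a.course_id = b.id

Result:
student | course  
--------+---------
Eve     | NULL    
George  | NULL    
Julia   | Calculus
Ivan    | Calculus


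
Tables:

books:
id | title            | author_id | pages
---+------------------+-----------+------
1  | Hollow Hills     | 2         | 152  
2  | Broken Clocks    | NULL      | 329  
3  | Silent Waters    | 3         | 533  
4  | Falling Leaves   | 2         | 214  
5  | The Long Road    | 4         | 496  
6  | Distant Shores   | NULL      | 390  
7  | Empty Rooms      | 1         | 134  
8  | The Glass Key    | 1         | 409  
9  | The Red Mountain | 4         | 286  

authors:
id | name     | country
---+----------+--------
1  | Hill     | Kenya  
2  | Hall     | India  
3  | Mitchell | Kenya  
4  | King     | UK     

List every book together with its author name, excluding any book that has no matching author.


INNER JOIN keeps only books rows whose author_id matches an id in authors. Walk through each book:
  - book 1 (Hollow Hills): author_id=2 -> matches Hall
  - book 2 (Broken Clocks): author_id=NULL, no match -> dropped
  - book 3 (Silent Waters): author_id=3 -> matches Mitchell
  - book 4 (Falling Leaves): author_id=2 -> matches Hall
  - book 5 (The Long Road): author_id=4 -> matches King
  - book 6 (Distant Shores): author_id=NULL, no match -> dropped
  - book 7 (Empty Rooms): author_id=1 -> matches Hill
  - book 8 (The Glass Key): author_id=1 -> matches Hill
  - book 9 (The Red Mountain): author_id=4 -> matches King
So 2 of 9 rows are dropped.

SQL:
SELECT a.title, b.name AS author
FROM books a
INNER JOIN authors b ON a.author_id = b.id

Result:
title            | author  
-----------------+---------
Hollow Hills     | Hall    
Silent Waters    | Mitchell
Falling Leaves   | Hall    
The Long Road    | King    
Empty Rooms      | Hill    
The Glass Key    | Hill    
The Red Mountain | King    


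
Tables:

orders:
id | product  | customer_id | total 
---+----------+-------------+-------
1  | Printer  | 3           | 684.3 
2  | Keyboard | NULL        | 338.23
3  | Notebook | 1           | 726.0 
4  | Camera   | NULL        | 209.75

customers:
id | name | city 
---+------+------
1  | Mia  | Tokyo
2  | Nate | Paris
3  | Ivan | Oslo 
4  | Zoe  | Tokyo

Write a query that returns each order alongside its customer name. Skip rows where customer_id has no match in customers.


INNER JOIN keeps only orders rows whose customer_id matches an id in customers. Walk through each order:
  - order 1 (Printer): customer_id=3 -> matches Ivan
  - order 2 (Keyboard): customer_id=NULL, no match -> dropped
  - order 3 (Notebook): customer_id=1 -> matches Mia
  - order 4 (Camera): customer_id=NULL, no match -> dropped
So 2 of 4 rows are dropped.

SQL:
SELECT a.product, b.name AS customer
FROM orders a
INNER JOIN customers b ON a.customer_id = b.id

Result:
product  | customer
---------+---------
Printer  | Ivan    
Notebook | Mia     


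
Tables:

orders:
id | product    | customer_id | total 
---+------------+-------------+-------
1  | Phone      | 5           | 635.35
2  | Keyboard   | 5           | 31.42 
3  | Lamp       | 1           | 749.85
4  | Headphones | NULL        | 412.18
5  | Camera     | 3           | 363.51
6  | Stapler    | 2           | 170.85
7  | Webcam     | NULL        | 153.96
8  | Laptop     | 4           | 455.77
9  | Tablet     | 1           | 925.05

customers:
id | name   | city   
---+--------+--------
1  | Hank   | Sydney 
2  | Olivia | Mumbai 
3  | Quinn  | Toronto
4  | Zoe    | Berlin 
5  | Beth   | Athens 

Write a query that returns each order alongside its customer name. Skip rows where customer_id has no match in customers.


INNER JOIN keeps only orders rows whose customer_id matches an id in customers. Walk through each order:
  - order 1 (Phone): customer_id=5 -> matches Beth
  - order 2 (Keyboard): customer_id=5 -> matches Beth
  - order 3 (Lamp): customer_id=1 -> matches Hank
  - order 4 (Headphones): customer_id=NULL, no match -> dropped
  - order 5 (Camera): customer_id=3 -> matches Quinn
  - order 6 (Stapler): customer_id=2 -> matches Olivia
  - order 7 (Webcam): customer_id=NULL, no match -> dropped
  - order 8 (Laptop): customer_id=4 -> matches Zoe
  - order 9 (Tablet): customer_id=1 -> matches Hank
So 2 of 9 rows are dropped.

SQL:
SELECT a.product, b.name AS customer
FROM orders a
INNER JOIN customers b ON a.customer_id = b.id

Result:
product  | customer
---------+---------
Phone    | Beth    
Keyboard | Beth    
Lamp     | Hank    
Camera   | Quinn   
Stapler  | Olivia  
Laptop   | Zoe     
Tablet   | Hank    


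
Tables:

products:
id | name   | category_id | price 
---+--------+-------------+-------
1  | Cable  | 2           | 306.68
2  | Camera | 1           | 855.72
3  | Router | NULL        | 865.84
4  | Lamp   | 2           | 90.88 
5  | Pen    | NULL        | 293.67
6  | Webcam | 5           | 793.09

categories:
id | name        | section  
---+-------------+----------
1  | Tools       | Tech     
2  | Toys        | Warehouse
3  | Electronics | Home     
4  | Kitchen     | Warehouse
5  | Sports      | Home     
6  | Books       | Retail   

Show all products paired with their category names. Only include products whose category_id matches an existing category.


INNER JOIN keeps only products rows whose category_id matches an id in categories. Walk through each product:
  - product 1 (Cable): category_id=2 -> matches Toys
  - product 2 (Camera): category_id=1 -> matches Tools
  - product 3 (Router): category_id=NULL, no match -> dropped
  - product 4 (Lamp): category_id=2 -> matches Toys
  - product 5 (Pen): category_id=NULL, no match -> dropped
  - product 6 (Webcam): category_id=5 -> matches Sports
So 2 of 6 rows are dropped.

SQL:
SELECT a.name, b.name AS category
FROM products a
INNER JOIN categories b ON a.category_id = b.id

Result:
name   | category
-------+---------
Cable  | Toys    
Camera | Tools   
Lamp   | Toys    
Webcam | Sports  


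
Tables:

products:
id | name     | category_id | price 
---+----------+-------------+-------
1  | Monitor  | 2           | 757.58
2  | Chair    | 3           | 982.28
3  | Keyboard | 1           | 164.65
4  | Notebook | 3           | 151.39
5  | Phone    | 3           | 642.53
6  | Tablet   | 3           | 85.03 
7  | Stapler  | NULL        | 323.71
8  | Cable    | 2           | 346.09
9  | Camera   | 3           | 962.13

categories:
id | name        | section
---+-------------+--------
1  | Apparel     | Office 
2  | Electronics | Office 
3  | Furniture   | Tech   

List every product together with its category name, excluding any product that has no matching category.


INNER JOIN keeps only products rows whose category_id matches an id in categories. Walk through each product:
  - product 1 (Monitor): category_id=2 -> matches Electronics
  - product 2 (Chair): category_id=3 -> matches Furniture
  - product 3 (Keyboard): category_id=1 -> matches Apparel
  - product 4 (Notebook): category_id=3 -> matches Furniture
  - product 5 (Phone): category_id=3 -> matches Furniture
  - product 6 (Tablet): category_id=3 -> matches Furniture
  - product 7 (Stapler): category_id=NULL, no match -> dropped
  - product 8 (Cable): category_id=2 -> matches Electronics
  - product 9 (Camera): category_id=3 -> matches Furniture
So 1 of 9 rows is dropped.

SQL:
SELECT a.name, b.name AS category
FROM products a
INNER JOIN categories b ON a.category_id = b.id

Result:
name     | category   
---------+------------
Monitor  | Electronics
Chair    | Furniture  
Keyboard | Apparel    
Notebook | Furniture  
Phone    | Furniture  
Tablet   | Furniture  
Cable    | Electronics
Camera   | Furniture  


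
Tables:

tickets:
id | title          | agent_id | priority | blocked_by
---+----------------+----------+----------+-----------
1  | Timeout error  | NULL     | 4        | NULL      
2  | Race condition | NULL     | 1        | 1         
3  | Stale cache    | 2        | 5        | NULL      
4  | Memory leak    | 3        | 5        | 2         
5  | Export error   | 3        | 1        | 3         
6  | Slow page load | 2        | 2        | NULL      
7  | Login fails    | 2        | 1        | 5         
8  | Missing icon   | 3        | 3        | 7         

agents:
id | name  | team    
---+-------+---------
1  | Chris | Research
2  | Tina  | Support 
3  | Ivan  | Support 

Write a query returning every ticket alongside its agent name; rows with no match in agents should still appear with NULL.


LEFT JOIN keeps every row from tickets (the left table); where agent_id has no match in agents, the agent columns become NULL. Walk through each ticket:
  - ticket 1 (Timeout error): agent_id=NULL, no match -> kept with NULL
  - ticket 2 (Race condition): agent_id=NULL, no match -> kept with NULL
  - ticket 3 (Stale cache): agent_id=2 -> matches Tina
  - ticket 4 (Memory leak): agent_id=3 -> matches Ivan
  - ticket 5 (Export error): agent_id=3 -> matches Ivan
  - ticket 6 (Slow page load): agent_id=2 -> matches Tina
  - ticket 7 (Login fails): agent_id=2 -> matches Tina
  - ticket 8 (Missing icon): agent_id=3 -> matches Ivan
All 8 rows appear; 2 have NULL agent.

SQL:
SELECT a.title, b.name AS agent
FROM tickets a
LEFT JOIN agents b ON a.agent_id = b.id

Result:
title          | agent
---------------+------
Timeout error  | NULL 
Race condition | NULL 
Stale cache    | Tina 
Memory leak    | Ivan 
Export error   | Ivan 
Slow page load | Tina 
Login fails    | Tina 
Missing icon   | Ivan 


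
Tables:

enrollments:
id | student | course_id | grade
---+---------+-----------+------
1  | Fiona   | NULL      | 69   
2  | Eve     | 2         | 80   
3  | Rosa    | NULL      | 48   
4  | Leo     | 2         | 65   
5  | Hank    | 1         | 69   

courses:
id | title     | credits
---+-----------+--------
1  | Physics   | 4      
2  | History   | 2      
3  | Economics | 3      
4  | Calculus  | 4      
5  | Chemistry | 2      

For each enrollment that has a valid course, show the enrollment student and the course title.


INNER JOIN keeps only enrollments rows whose course_id matches an id in courses. Walk through each enrollment:
  - enrollment 1 (Fiona): course_id=NULL, no match -> dropped
  - enrollment 2 (Eve): course_id=2 -> matches History
  - enrollment 3 (Rosa): course_id=NULL, no match -> dropped
  - enrollment 4 (Leo): course_id=2 -> matches History
  - enrollment 5 (Hank): course_id=1 -> matches Physics
So 2 of 5 rows are dropped.

SQL:
SELECT a.student, b.title AS course
FROM enrollments a
INNER JOIN courses b ON a.course_id = b.id

Result:
student | course 
--------+--------
Eve     | History
Leo     | History
Hank    | Physics


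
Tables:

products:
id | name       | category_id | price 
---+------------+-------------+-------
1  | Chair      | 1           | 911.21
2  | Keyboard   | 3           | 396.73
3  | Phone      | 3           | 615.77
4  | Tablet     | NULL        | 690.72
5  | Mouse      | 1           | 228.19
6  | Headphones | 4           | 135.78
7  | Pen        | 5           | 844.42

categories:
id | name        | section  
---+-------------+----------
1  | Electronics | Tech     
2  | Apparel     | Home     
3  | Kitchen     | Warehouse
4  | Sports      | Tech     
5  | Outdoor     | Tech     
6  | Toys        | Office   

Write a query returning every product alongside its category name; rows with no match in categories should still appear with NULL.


LEFT JOIN keeps every row from products (the left table); where category_id has no match in categories, the category columns become NULL. Walk through each product:
  - product 1 (Chair): category_id=1 -> matches Electronics
  - product 2 (Keyboard): category_id=3 -> matches Kitchen
  - product 3 (Phone): category_id=3 -> matches Kitchen
  - product 4 (Tablet): category_id=NULL, no match -> kept with NULL
  - product 5 (Mouse): category_id=1 -> matches Electronics
  - product 6 (Headphones): category_id=4 -> matches Sports
  - product 7 (Pen): category_id=5 -> matches Outdoor
All 7 rows appear; 1 has NULL category.

SQL:
SELECT a.name, b.name AS category
FROM products a
LEFT JOIN categories b ON a.category_id = b.id

Result:
name       | category   
-----------+------------
Chair      | Electronics
Keyboard   | Kitchen    
Phone      | Kitchen    
Tablet     | NULL       
Mouse      | Electronics
Headphones | Sports     
Pen        | Outdoor    


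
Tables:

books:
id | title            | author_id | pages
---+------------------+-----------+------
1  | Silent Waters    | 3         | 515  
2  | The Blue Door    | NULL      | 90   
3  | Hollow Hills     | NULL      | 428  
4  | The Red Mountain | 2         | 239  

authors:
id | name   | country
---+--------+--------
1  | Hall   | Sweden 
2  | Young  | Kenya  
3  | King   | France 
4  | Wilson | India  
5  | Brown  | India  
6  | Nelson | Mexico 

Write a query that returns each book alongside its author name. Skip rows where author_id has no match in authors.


INNER JOIN keeps only books rows whose author_id matches an id in authors. Walk through each book:
  - book 1 (Silent Waters): author_id=3 -> matches King
  - book 2 (The Blue Door): author_id=NULL, no match -> dropped
  - book 3 (Hollow Hills): author_id=NULL, no match -> dropped
  - book 4 (The Red Mountain): author_id=2 -> matches Young
So 2 of 4 rows are dropped.

SQL:
SELECT a.title, b.name AS author
FROM books a
INNER JOIN authors b ON a.author_id = b.id

Result:
title            | author
-----------------+-------
Silent Waters    | King  
The Red Mountain | Young 


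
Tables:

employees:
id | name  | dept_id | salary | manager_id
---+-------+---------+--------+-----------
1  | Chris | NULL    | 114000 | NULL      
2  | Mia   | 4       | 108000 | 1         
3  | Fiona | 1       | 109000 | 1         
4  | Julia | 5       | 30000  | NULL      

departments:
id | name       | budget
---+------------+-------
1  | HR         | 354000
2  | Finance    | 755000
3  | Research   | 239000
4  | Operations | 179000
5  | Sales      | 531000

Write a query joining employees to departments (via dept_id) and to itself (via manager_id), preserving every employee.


Two LEFT JOINs from the same base table employees: one to departments via dept_id, one to employees itself via manager_id. Both are LEFT so every employee is preserved.
Match against departments:
  - employee 1 (Chris): dept_id=NULL, no match -> kept with NULL
  - employee 2 (Mia): dept_id=4 -> matches Operations
  - employee 3 (Fiona): dept_id=1 -> matches HR
  - employee 4 (Julia): dept_id=5 -> matches Sales
Match against employees (self):
  - employee 1 (Chris): manager_id=NULL -> NULL
  - employee 2 (Mia): manager_id=1 -> Chris
  - employee 3 (Fiona): manager_id=1 -> Chris
  - employee 4 (Julia): manager_id=NULL -> NULL

SQL:
SELECT a.name, b.name AS department, c.name AS manager
FROM employees a
LEFT JOIN departments b ON a.dept_id = b.id
LEFT JOIN employees c ON a.manager_id = c.id

Result:
name  | department | manager
------+------------+--------
Chris | NULL       | NULL   
Mia   | Operations | Chris  
Fiona | HR         | Chris  
Julia | Sales      | NULL   


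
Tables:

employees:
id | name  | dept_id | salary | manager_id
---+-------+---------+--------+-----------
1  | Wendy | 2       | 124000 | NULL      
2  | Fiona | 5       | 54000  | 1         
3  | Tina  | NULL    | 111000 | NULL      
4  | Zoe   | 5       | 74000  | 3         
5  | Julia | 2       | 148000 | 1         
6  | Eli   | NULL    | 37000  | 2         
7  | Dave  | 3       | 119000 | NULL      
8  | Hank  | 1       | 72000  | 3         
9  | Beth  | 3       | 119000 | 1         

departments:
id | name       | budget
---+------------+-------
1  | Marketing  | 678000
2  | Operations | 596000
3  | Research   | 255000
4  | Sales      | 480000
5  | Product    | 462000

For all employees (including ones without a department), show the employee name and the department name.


LEFT JOIN keeps every row from employees (the left table); where dept_id has no match in departments, the department columns become NULL. Walk through each employee:
  - employee 1 (Wendy): dept_id=2 -> matches Operations
  - employee 2 (Fiona): dept_id=5 -> matches Product
  - employee 3 (Tina): dept_id=NULL, no match -> kept with NULL
  - employee 4 (Zoe): dept_id=5 -> matches Product
  - employee 5 (Julia): dept_id=2 -> matches Operations
  - employee 6 (Eli): dept_id=NULL, no match -> kept with NULL
  - employee 7 (Dave): dept_id=3 -> matches Research
  - employee 8 (Hank): dept_id=1 -> matches Marketing
  - employee 9 (Beth): dept_id=3 -> matches Research
All 9 rows appear; 2 have NULL department.

SQL:
SELECT a.name, b.name AS department
FROM employees a
LEFT JOIN departments b ON a.dept_id = b.id

Result:
name  | department
------+-----------
Wendy | Operations
Fiona | Product   
Tina  | NULL      
Zoe   | Product   
Julia | Operations
Eli   | NULL      
Dave  | Research  
Hank  | Marketing 
Beth  | Research  


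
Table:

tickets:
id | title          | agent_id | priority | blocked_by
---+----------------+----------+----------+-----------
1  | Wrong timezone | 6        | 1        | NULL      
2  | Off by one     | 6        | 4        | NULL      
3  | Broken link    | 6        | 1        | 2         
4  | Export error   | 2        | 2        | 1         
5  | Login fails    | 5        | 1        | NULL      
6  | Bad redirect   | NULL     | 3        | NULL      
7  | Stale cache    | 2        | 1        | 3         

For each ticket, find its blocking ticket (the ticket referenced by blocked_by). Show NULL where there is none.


This is a self-join: tickets is joined to a second copy of itself, matching each row's blocked_by to another row's id. Use LEFT JOIN so rows with blocked_by=NULL are kept.
  - ticket 1 (Wrong timezone): blocked_by=NULL -> NULL
  - ticket 2 (Off by one): blocked_by=NULL -> NULL
  - ticket 3 (Broken link): blocked_by=2 -> Off by one
  - ticket 4 (Export error): blocked_by=1 -> Wrong timezone
  - ticket 5 (Login fails): blocked_by=NULL -> NULL
  - ticket 6 (Bad redirect): blocked_by=NULL -> NULL
  - ticket 7 (Stale cache): blocked_by=3 -> Broken link

SQL:
SELECT a.title AS item, b.title AS blocked_by
FROM tickets a
LEFT JOIN tickets b ON a.blocked_by = b.id

Result:
item           | blocked_by    
---------------+---------------
Wrong timezone | NULL          
Off by one     | NULL          
Broken link    | Off by one    
Export error   | Wrong timezone
Login fails    | NULL          
Bad redirect   | NULL          
Stale cache    | Broken link   


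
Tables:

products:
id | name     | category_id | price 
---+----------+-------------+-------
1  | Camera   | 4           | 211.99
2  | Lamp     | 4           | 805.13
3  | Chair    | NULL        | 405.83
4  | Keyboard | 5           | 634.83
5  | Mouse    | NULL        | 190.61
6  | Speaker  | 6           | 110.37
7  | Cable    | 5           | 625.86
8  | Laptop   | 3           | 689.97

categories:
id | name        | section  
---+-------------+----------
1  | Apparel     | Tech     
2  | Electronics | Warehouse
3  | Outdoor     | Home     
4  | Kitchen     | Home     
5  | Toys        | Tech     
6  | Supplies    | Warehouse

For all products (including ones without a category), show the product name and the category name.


LEFT JOIN keeps every row from products (the left table); where category_id has no match in categories, the category columns become NULL. Walk through each product:
  - product 1 (Camera): category_id=4 -> matches Kitchen
  - product 2 (Lamp): category_id=4 -> matches Kitchen
  - product 3 (Chair): category_id=NULL, no match -> kept with NULL
  - product 4 (Keyboard): category_id=5 -> matches Toys
  - product 5 (Mouse): category_id=NULL, no match -> kept with NULL
  - product 6 (Speaker): category_id=6 -> matches Supplies
  - product 7 (Cable): category_id=5 -> matches Toys
  - product 8 (Laptop): category_id=3 -> matches Outdoor
All 8 rows appear; 2 have NULL category.

SQL:
SELECT a.name, b.name AS category
FROM products a
LEFT JOIN categories b ON a.category_id = b.id

Result:
name     | category
---------+---------
Camera   | Kitchen 
Lamp     | Kitchen 
Chair    | NULL    
Keyboard | Toys    
Mouse    | NULL    
Speaker  | Supplies
Cable    | Toys    
Laptop   | Outdoor 


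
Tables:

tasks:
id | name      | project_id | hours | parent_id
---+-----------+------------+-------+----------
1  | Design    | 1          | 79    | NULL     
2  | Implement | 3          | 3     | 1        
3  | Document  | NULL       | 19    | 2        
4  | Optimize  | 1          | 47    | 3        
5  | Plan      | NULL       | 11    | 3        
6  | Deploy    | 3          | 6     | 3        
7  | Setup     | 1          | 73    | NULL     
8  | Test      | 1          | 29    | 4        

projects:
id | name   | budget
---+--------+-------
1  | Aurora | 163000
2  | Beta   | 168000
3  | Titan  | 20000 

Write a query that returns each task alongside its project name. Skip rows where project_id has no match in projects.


INNER JOIN keeps only tasks rows whose project_id matches an id in projects. Walk through each task:
  - task 1 (Design): project_id=1 -> matches Aurora
  - task 2 (Implement): project_id=3 -> matches Titan
  - task 3 (Document): project_id=NULL, no match -> dropped
  - task 4 (Optimize): project_id=1 -> matches Aurora
  - task 5 (Plan): project_id=NULL, no match -> dropped
  - task 6 (Deploy): project_id=3 -> matches Titan
  - task 7 (Setup): project_id=1 -> matches Aurora
  - task 8 (Test): project_id=1 -> matches Aurora
So 2 of 8 rows are dropped.

SQL:
SELECT a.name, b.name AS project
FROM tasks a
INNER JOIN projects b ON a.project_id = b.id

Result:
name      | project
----------+--------
Design    | Aurora 
Implement | Titan  
Optimize  | Aurora 
Deploy    | Titan  
Setup     | Aurora 
Test      | Aurora 


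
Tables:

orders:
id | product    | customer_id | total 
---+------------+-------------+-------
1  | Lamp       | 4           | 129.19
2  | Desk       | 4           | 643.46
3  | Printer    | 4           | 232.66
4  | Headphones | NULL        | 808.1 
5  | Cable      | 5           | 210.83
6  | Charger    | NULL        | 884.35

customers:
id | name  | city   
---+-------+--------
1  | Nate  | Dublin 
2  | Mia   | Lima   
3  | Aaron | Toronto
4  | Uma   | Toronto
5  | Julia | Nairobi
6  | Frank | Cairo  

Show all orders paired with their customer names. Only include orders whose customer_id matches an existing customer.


INNER JOIN keeps only orders rows whose customer_id matches an id in customers. Walk through each order:
  - order 1 (Lamp): customer_id=4 -> matches Uma
  - order 2 (Desk): customer_id=4 -> matches Uma
  - order 3 (Printer): customer_id=4 -> matches Uma
  - order 4 (Headphones): customer_id=NULL, no match -> dropped
  - order 5 (Cable): customer_id=5 -> matches Julia
  - order 6 (Charger): customer_id=NULL, no match -> dropped
So 2 of 6 rows are dropped.

SQL:
SELECT a.product, b.name AS customer
FROM orders a
INNER JOIN customers b ON a.customer_id = b.id

Result:
product | customer
--------+---------
Lamp    | Uma     
Desk    | Uma     
Printer | Uma     
Cable   | Julia   


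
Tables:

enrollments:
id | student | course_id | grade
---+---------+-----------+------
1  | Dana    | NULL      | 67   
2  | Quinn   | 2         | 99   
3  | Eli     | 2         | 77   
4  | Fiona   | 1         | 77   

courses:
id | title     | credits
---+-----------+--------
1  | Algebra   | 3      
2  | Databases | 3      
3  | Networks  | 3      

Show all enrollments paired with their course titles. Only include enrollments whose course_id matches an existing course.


INNER JOIN keeps only enrollments rows whose course_id matches an id in courses. Walk through each enrollment:
  - enrollment 1 (Dana): course_id=NULL, no match -> dropped
  - enrollment 2 (Quinn): course_id=2 -> matches Databases
  - enrollment 3 (Eli): course_id=2 -> matches Databases
  - enrollment 4 (Fiona): course_id=1 -> matches Algebra
So 1 of 4 rows is dropped.

SQL:
SELECT a.student, b.title AS course
FROM enrollments a
INNER JOIN courses b ON a.course_id = b.id

Result:
student | course   
--------+----------
Quinn   | Databases
Eli     | Databases
Fiona   | Algebra  


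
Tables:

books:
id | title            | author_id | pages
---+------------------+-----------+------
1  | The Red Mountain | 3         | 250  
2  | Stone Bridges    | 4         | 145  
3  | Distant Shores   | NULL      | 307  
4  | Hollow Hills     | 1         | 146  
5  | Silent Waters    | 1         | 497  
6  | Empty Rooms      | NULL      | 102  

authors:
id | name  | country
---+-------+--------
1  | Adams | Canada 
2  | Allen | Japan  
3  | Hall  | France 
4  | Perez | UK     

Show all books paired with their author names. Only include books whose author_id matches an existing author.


INNER JOIN keeps only books rows whose author_id matches an id in authors. Walk through each book:
  - book 1 (The Red Mountain): author_id=3 -> matches Hall
  - book 2 (Stone Bridges): author_id=4 -> matches Perez
  - book 3 (Distant Shores): author_id=NULL, no match -> dropped
  - book 4 (Hollow Hills): author_id=1 -> matches Adams
  - book 5 (Silent Waters): author_id=1 -> matches Adams
  - book 6 (Empty Rooms): author_id=NULL, no match -> dropped
So 2 of 6 rows are dropped.

SQL:
SELECT a.title, b.name AS author
FROM books a
INNER JOIN authors b ON a.author_id = b.id

Result:
title            | author
-----------------+-------
The Red Mountain | Hall  
Stone Bridges    | Perez 
Hollow Hills     | Adams 
Silent Waters    | Adams 


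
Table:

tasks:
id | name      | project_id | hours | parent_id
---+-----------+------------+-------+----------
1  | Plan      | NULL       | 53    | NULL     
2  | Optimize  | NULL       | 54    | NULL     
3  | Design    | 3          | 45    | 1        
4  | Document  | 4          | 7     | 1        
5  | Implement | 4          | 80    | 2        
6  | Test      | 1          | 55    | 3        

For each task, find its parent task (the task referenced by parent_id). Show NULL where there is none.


This is a self-join: tasks is joined to a second copy of itself, matching each row's parent_id to another row's id. Use LEFT JOIN so rows with parent_id=NULL are kept.
  - task 1 (Plan): parent_id=NULL -> NULL
  - task 2 (Optimize): parent_id=NULL -> NULL
  - task 3 (Design): parent_id=1 -> Plan
  - task 4 (Document): parent_id=1 -> Plan
  - task 5 (Implement): parent_id=2 -> Optimize
  - task 6 (Test): parent_id=3 -> Design

SQL:
SELECT a.name AS item, b.name AS parent
FROM tasks a
LEFT JOIN tasks b ON a.parent_id = b.id

Result:
item      | parent  
----------+---------
Plan      | NULL    
Optimize  | NULL    
Design    | Plan    
Document  | Plan    
Implement | Optimize
Test      | Design  


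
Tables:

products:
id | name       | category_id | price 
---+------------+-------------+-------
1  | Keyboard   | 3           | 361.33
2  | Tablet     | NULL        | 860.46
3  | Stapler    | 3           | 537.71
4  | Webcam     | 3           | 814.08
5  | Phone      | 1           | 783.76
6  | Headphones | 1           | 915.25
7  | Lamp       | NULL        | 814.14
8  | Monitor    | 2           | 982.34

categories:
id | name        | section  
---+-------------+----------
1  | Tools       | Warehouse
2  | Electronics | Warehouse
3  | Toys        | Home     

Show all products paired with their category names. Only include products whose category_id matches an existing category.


INNER JOIN keeps only products rows whose category_id matches an id in categories. Walk through each product:
  - product 1 (Keyboard): category_id=3 -> matches Toys
  - product 2 (Tablet): category_id=NULL, no match -> dropped
  - product 3 (Stapler): category_id=3 -> matches Toys
  - product 4 (Webcam): category_id=3 -> matches Toys
  - product 5 (Phone): category_id=1 -> matches Tools
  - product 6 (Headphones): category_id=1 -> matches Tools
  - product 7 (Lamp): category_id=NULL, no match -> dropped
  - product 8 (Monitor): category_id=2 -> matches Electronics
So 2 of 8 rows are dropped.

SQL:
SELECT a.name, b.name AS category
FROM products a
INNER JOIN categories b ON a.category_id = b.id

Result:
name       | category   
-----------+------------
Keyboard   | Toys       
Stapler    | Toys       
Webcam     | Toys       
Phone      | Tools      
Headphones | Tools      
Monitor    | Electronics


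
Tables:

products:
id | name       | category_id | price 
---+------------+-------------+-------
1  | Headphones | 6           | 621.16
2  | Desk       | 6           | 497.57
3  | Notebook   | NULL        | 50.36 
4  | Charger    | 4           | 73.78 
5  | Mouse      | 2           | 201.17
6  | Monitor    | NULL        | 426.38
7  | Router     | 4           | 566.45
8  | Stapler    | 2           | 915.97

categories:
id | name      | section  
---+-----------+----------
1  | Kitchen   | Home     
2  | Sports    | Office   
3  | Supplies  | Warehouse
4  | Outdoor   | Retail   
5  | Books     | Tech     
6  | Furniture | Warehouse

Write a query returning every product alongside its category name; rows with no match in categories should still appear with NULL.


LEFT JOIN keeps every row from products (the left table); where category_id has no match in categories, the category columns become NULL. Walk through each product:
  - product 1 (Headphones): category_id=6 -> matches Furniture
  - product 2 (Desk): category_id=6 -> matches Furniture
  - product 3 (Notebook): category_id=NULL, no match -> kept with NULL
  - product 4 (Charger): category_id=4 -> matches Outdoor
  - product 5 (Mouse): category_id=2 -> matches Sports
  - product 6 (Monitor): category_id=NULL, no match -> kept with NULL
  - product 7 (Router): category_id=4 -> matches Outdoor
  - product 8 (Stapler): category_id=2 -> matches Sports
All 8 rows appear; 2 have NULL category.

SQL:
SELECT a.name, b.name AS category
FROM products a
LEFT JOIN categories b ON a.category_id = b.id

Result:
name       | category 
-----------+----------
Headphones | Furniture
Desk       | Furniture
Notebook   | NULL     
Charger    | Outdoor  
Mouse      | Sports   
Monitor    | NULL     
Router     | Outdoor  
Stapler    | Sports   


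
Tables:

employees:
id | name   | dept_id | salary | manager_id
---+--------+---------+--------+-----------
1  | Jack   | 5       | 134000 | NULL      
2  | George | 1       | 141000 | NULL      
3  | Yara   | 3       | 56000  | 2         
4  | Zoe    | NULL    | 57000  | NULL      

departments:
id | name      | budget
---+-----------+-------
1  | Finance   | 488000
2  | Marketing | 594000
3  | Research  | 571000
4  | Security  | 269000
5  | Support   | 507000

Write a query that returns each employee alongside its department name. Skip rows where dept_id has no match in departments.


INNER JOIN keeps only employees rows whose dept_id matches an id in departments. Walk through each employee:
  - employee 1 (Jack): dept_id=5 -> matches Support
  - employee 2 (George): dept_id=1 -> matches Finance
  - employee 3 (Yara): dept_id=3 -> matches Research
  - employee 4 (Zoe): dept_id=NULL, no match -> dropped
So 1 of 4 rows is dropped.

SQL:
SELECT a.name, b.name AS department
FROM employees a
INNER JOIN departments b ON a.dept_id = b.id

Result:
name   | department
-------+-----------
Jack   | Support   
George | Finance   
Yara   | Research  


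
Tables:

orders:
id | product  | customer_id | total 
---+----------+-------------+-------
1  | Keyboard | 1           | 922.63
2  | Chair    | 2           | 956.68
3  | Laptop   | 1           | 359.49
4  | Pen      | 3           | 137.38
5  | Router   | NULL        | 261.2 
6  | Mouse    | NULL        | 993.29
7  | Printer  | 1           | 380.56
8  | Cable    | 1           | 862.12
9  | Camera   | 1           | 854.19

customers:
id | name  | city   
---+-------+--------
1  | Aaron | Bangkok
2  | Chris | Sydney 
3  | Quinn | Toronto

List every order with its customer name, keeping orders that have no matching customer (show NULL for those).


LEFT JOIN keeps every row from orders (the left table); where customer_id has no match in customers, the customer columns become NULL. Walk through each order:
  - order 1 (Keyboard): customer_id=1 -> matches Aaron
  - order 2 (Chair): customer_id=2 -> matches Chris
  - order 3 (Laptop): customer_id=1 -> matches Aaron
  - order 4 (Pen): customer_id=3 -> matches Quinn
  - order 5 (Router): customer_id=NULL, no match -> kept with NULL
  - order 6 (Mouse): customer_id=NULL, no match -> kept with NULL
  - order 7 (Printer): customer_id=1 -> matches Aaron
  - order 8 (Cable): customer_id=1 -> matches Aaron
  - order 9 (Camera): customer_id=1 -> matches Aaron
All 9 rows appear; 2 have NULL customer.

SQL:
SELECT a.product, b.name AS customer
FROM orders a
LEFT JOIN customers b ON a.customer_id = b.id

Result:
product  | customer
---------+---------
Keyboard | Aaron   
Chair    | Chris   
Laptop   | Aaron   
Pen      | Quinn   
Router   | NULL    
Mouse    | NULL    
Printer  | Aaron   
Cable    | Aaron   
Camera   | Aaron   


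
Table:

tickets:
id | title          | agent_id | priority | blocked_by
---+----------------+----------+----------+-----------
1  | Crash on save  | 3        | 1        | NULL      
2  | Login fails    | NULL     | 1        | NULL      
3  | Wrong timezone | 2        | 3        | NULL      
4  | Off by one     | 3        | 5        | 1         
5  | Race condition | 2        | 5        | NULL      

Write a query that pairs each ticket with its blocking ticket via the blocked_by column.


This is a self-join: tickets is joined to a second copy of itself, matching each row's blocked_by to another row's id. Use LEFT JOIN so rows with blocked_by=NULL are kept.
  - ticket 1 (Crash on save): blocked_by=NULL -> NULL
  - ticket 2 (Login fails): blocked_by=NULL -> NULL
  - ticket 3 (Wrong timezone): blocked_by=NULL -> NULL
  - ticket 4 (Off by one): blocked_by=1 -> Crash on save
  - ticket 5 (Race condition): blocked_by=NULL -> NULL

SQL:
SELECT a.title AS item, b.title AS blocked_by
FROM tickets a
LEFT JOIN tickets b ON a.blocked_by = b.id

Result:
item           | blocked_by   
---------------+--------------
Crash on save  | NULL         
Login fails    | NULL         
Wrong timezone | NULL         
Off by one     | Crash on save
Race condition | NULL         
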